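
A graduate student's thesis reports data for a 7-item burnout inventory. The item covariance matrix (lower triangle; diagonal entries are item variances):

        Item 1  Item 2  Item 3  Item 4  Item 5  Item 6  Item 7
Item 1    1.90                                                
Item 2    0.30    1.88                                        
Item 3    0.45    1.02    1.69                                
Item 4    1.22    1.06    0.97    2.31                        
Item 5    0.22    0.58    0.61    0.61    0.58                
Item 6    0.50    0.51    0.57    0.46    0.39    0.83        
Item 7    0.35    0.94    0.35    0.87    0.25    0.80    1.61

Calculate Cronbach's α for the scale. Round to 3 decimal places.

Σσ²ᵢ = 1.90 + 1.88 + 1.69 + 2.31 + 0.58 + 0.83 + 1.61 = 10.80
Sum of the distinct covariances = 13.03
total variance = 10.80 + 2 × 13.03 = 36.86
α = (k/(k−1))·(1 − Σσ²ᵢ/total variance) = (7/6)·(1 − 10.80/36.86) = 0.825

Cronbach's α = 0.825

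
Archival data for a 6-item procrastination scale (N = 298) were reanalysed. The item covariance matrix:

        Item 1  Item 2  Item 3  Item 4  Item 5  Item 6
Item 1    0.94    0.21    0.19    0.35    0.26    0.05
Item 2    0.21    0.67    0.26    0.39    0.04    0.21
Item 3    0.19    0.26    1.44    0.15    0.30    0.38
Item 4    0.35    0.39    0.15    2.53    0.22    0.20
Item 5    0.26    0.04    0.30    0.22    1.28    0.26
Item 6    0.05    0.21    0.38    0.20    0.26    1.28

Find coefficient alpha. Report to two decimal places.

sum of item variances = 0.94 + 0.67 + 1.44 + 2.53 + 1.28 + 1.28 = 8.14
Sum of the distinct covariances = 3.47
total variance = 8.14 + 2 × 3.47 = 15.08
α = (k/(k−1))·(1 − sum of item variances/total variance) = (6/5)·(1 − 8.14/15.08) = 0.55

coefficient alpha = 0.55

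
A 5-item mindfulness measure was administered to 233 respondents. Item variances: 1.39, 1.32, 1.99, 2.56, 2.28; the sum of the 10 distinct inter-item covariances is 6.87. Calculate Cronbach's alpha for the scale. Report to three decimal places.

Cronbach's alpha = 0.738

Σσᵢ² = 1.39 + 1.32 + 1.99 + 2.56 + 2.28 = 9.54
Sum of distinct covariances = 6.87
Var(T) = Σσᵢ² + 2·Σcov = 9.54 + 2 × 6.87 = 23.28
α = (5/4)·(1 − 9.54/23.28) = 0.738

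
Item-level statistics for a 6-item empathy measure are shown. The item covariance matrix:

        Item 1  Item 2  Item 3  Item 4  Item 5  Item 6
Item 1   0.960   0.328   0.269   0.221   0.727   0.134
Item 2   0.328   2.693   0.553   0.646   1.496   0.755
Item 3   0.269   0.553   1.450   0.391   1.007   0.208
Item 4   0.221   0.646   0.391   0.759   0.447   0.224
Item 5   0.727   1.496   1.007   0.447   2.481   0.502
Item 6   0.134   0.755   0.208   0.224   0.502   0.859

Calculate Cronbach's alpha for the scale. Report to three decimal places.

α = 0.759

Σσᵢ² = 0.960 + 2.693 + 1.450 + 0.759 + 2.481 + 0.859 = 9.202
Sum of off-diagonal covariances = 7.908
total variance = 9.202 + 2 × 7.908 = 25.018
α = (k/(k−1))·(1 − Σσᵢ²/total variance) = (6/5)·(1 − 9.202/25.018) = 0.759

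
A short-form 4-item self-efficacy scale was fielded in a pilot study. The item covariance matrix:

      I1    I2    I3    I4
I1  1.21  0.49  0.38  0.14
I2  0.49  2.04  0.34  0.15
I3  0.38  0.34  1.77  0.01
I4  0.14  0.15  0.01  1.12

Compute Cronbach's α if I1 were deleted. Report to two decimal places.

Cronbach's α = 0.25

Remaining items: I2, I3, I4 (k = 3).
sum of item variances = 2.04 + 1.77 + 1.12 = 4.93
σ²_T = 4.93 + 2 × 0.50 = 5.93
α (item deleted) = (3/2)·(1 − 4.93/5.93) = 0.25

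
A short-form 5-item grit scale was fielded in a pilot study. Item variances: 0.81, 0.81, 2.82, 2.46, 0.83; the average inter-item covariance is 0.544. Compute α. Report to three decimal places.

α = 0.731

ΣVar(i) = 0.81 + 0.81 + 2.82 + 2.46 + 0.83 = 7.73
Sum of the 10 distinct covariances = 10 × 0.544 = 5.440
total variance = ΣVar(i) + 2·Σcov = 7.73 + 2 × 5.440 = 18.610
α = (5/4)·(1 − 7.73/18.610) = 0.731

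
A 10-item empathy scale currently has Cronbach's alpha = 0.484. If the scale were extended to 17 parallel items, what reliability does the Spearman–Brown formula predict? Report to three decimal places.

Length factor m = 17/10 = 1.7000
α' = m·α / (1 + (m−1)·α)
   = 17/10 × 0.484 / (1 + (17/10 − 1) × 0.484)
   = 0.8228 / 1.3388 = 0.615

predicted reliability = 0.615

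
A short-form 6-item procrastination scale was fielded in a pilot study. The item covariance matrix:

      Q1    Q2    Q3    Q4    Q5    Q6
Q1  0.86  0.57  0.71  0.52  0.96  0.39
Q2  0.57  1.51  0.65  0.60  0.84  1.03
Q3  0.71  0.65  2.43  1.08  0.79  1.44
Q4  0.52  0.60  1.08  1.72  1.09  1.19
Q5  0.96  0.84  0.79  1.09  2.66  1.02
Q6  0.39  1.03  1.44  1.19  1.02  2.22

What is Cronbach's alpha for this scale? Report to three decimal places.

sum of item variances = 0.86 + 1.51 + 2.43 + 1.72 + 2.66 + 2.22 = 11.40
Σ_{i<j} σ_ij = 12.88
σ²_total = 11.40 + 2 × 12.88 = 37.16
α = (k/(k−1))·(1 − sum of item variances/σ²_total) = (6/5)·(1 − 11.40/37.16) = 0.832

Cronbach's alpha = 0.832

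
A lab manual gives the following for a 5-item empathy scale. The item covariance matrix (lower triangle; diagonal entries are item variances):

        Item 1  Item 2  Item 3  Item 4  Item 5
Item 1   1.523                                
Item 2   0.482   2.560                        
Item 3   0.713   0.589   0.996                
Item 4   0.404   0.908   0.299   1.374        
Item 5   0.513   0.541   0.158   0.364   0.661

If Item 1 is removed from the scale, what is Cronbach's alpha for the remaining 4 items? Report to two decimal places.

Remaining items: Item 2, Item 3, Item 4, Item 5 (k = 4).
Σσᵢ² = 2.560 + 0.996 + 1.374 + 0.661 = 5.591
total variance = 5.591 + 2 × 2.859 = 11.309
α (item deleted) = (4/3)·(1 − 5.591/11.309) = 0.67

α = 0.67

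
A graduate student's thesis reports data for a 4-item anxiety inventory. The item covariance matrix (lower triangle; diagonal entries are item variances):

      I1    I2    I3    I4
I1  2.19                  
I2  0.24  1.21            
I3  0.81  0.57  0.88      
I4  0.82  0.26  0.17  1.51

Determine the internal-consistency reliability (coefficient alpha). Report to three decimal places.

coefficient alpha = 0.664

sum of item variances = 2.19 + 1.21 + 0.88 + 1.51 = 5.79
Sum of off-diagonal covariances = 2.87
Var(T) = 5.79 + 2 × 2.87 = 11.53
α = (k/(k−1))·(1 − sum of item variances/Var(T)) = (4/3)·(1 − 5.79/11.53) = 0.664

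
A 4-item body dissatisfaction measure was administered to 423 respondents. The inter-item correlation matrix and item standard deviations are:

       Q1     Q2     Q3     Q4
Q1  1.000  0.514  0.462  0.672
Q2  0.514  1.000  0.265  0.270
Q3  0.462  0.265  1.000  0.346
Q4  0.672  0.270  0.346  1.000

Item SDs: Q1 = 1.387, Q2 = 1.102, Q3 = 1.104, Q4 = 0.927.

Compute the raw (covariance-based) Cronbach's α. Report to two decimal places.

Cronbach's α = 0.75

Σσ²ᵢ = 1.387² + 1.102² + 1.104² + 0.927² = 5.2163
Covariances σ_ij = r_ij · s_i · s_j:
  σ(Q1,Q2) = 0.514 × 1.387 × 1.102 = 0.7856
  σ(Q1,Q3) = 0.462 × 1.387 × 1.104 = 0.7074
  σ(Q1,Q4) = 0.672 × 1.387 × 0.927 = 0.8640
  σ(Q2,Q3) = 0.265 × 1.102 × 1.104 = 0.3224
  σ(Q2,Q4) = 0.270 × 1.102 × 0.927 = 0.2758
  σ(Q3,Q4) = 0.346 × 1.104 × 0.927 = 0.3541
σ²_T = Σσ²ᵢ + 2·Σσ_ij = 5.2163 + 2 × 3.3093 = 11.8349
α = (4/3)·(1 − 5.2163/11.8349) = 0.75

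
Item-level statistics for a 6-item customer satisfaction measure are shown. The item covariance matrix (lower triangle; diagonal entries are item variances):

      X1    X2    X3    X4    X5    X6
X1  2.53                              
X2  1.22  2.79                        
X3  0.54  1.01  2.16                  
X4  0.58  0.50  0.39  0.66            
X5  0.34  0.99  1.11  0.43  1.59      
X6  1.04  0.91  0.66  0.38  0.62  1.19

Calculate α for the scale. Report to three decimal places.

Σσᵢ² = 2.53 + 2.79 + 2.16 + 0.66 + 1.59 + 1.19 = 10.92
Sum of off-diagonal covariances = 10.72
σ²_total = 10.92 + 2 × 10.72 = 32.36
α = (k/(k−1))·(1 − Σσᵢ²/σ²_total) = (6/5)·(1 − 10.92/32.36) = 0.795

α = 0.795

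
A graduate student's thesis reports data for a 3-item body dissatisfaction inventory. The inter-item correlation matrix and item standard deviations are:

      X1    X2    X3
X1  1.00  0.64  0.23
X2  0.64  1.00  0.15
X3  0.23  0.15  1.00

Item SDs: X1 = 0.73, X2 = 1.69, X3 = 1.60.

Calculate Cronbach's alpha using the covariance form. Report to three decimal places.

α = 0.495

Σσ²ᵢ = 0.73² + 1.69² + 1.60² = 5.9490
Covariances σ_ij = r_ij · s_i · s_j:
  σ(X1,X2) = 0.64 × 0.73 × 1.69 = 0.7896
  σ(X1,X3) = 0.23 × 0.73 × 1.60 = 0.2686
  σ(X2,X3) = 0.15 × 1.69 × 1.60 = 0.4056
σ²_T = Σσ²ᵢ + 2·Σσ_ij = 5.9490 + 2 × 1.4638 = 8.8766
α = (3/2)·(1 − 5.9490/8.8766) = 0.495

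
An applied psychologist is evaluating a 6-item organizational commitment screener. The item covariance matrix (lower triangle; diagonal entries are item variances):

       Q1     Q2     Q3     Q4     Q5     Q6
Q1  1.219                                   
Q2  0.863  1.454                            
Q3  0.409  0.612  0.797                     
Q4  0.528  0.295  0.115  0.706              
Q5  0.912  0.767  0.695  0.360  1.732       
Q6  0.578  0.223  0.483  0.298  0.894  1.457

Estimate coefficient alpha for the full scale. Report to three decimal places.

α = 0.823

Σσ²ᵢ = 1.219 + 1.454 + 0.797 + 0.706 + 1.732 + 1.457 = 7.365
Sum of the distinct covariances = 8.032
total variance = 7.365 + 2 × 8.032 = 23.429
α = (k/(k−1))·(1 − Σσ²ᵢ/total variance) = (6/5)·(1 − 7.365/23.429) = 0.823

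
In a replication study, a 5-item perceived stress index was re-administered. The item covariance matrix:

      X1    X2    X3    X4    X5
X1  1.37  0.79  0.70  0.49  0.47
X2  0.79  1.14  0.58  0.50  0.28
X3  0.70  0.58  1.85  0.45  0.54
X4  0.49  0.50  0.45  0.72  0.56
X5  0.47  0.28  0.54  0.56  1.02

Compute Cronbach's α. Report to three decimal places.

α = 0.797

Σσ²ᵢ = 1.37 + 1.14 + 1.85 + 0.72 + 1.02 = 6.10
Sum of the distinct covariances = 5.36
σ²_total = 6.10 + 2 × 5.36 = 16.82
α = (k/(k−1))·(1 − Σσ²ᵢ/σ²_total) = (5/4)·(1 − 6.10/16.82) = 0.797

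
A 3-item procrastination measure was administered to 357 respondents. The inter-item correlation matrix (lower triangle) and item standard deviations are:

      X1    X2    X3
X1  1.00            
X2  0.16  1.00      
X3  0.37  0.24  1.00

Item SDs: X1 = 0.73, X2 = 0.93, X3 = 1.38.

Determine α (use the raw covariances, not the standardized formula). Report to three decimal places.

Σσ²ᵢ = 0.73² + 0.93² + 1.38² = 3.3022
Covariances σ_ij = r_ij · s_i · s_j:
  σ(X1,X2) = 0.16 × 0.73 × 0.93 = 0.1086
  σ(X1,X3) = 0.37 × 0.73 × 1.38 = 0.3727
  σ(X2,X3) = 0.24 × 0.93 × 1.38 = 0.3080
σ²_T = Σσ²ᵢ + 2·Σσ_ij = 3.3022 + 2 × 0.7893 = 4.8808
α = (3/2)·(1 − 3.3022/4.8808) = 0.485

α = 0.485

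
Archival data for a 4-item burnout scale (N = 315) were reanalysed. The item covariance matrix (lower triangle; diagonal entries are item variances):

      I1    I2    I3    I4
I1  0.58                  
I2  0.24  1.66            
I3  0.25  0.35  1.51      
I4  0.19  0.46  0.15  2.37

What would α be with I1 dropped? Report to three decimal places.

α = 0.386

Remaining items: I2, I3, I4 (k = 3).
Σσᵢ² = 1.66 + 1.51 + 2.37 = 5.54
σ²_T = 5.54 + 2 × 0.96 = 7.46
α (item deleted) = (3/2)·(1 − 5.54/7.46) = 0.386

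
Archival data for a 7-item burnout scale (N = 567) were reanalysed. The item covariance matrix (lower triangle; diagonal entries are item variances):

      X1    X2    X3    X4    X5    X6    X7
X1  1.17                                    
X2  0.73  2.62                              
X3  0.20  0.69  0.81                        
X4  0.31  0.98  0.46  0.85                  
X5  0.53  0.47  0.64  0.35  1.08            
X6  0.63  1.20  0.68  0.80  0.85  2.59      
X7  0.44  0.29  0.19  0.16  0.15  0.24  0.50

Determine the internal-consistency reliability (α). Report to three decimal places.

Σσ²ᵢ = 1.17 + 2.62 + 0.81 + 0.85 + 1.08 + 2.59 + 0.50 = 9.62
Sum of off-diagonal covariances = 10.99
Var(T) = 9.62 + 2 × 10.99 = 31.60
α = (k/(k−1))·(1 − Σσ²ᵢ/Var(T)) = (7/6)·(1 − 9.62/31.60) = 0.811

α = 0.811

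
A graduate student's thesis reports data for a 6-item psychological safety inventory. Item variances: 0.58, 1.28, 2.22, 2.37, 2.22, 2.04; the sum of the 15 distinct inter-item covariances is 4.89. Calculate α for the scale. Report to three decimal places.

α = 0.573

sum of item variances = 0.58 + 1.28 + 2.22 + 2.37 + 2.22 + 2.04 = 10.71
Sum of distinct covariances = 4.89
total variance = sum of item variances + 2·Σcov = 10.71 + 2 × 4.89 = 20.49
α = (6/5)·(1 − 10.71/20.49) = 0.573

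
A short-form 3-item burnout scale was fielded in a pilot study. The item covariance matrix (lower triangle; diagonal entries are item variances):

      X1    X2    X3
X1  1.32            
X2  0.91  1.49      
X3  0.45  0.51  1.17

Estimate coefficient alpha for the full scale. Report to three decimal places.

Σσ²ᵢ = 1.32 + 1.49 + 1.17 = 3.98
Sum of the distinct covariances = 1.87
total variance = 3.98 + 2 × 1.87 = 7.72
α = (k/(k−1))·(1 − Σσ²ᵢ/total variance) = (3/2)·(1 − 3.98/7.72) = 0.727

α = 0.727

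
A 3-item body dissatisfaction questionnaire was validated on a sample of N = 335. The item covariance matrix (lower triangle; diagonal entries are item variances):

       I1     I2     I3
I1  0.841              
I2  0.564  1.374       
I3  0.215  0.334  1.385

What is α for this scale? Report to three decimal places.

Σσ²ᵢ = 0.841 + 1.374 + 1.385 = 3.600
Sum of off-diagonal covariances = 1.113
Var(T) = 3.600 + 2 × 1.113 = 5.826
α = (k/(k−1))·(1 − Σσ²ᵢ/Var(T)) = (3/2)·(1 − 3.600/5.826) = 0.573

α = 0.573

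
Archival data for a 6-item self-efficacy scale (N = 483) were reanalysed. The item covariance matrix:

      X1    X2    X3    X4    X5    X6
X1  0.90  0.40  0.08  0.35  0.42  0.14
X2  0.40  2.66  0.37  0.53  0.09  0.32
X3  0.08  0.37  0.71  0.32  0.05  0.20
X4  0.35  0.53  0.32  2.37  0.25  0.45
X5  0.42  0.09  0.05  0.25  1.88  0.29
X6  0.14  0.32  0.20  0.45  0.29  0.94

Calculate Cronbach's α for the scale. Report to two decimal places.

Σσᵢ² = 0.90 + 2.66 + 0.71 + 2.37 + 1.88 + 0.94 = 9.46
Sum of off-diagonal covariances = 4.26
total variance = 9.46 + 2 × 4.26 = 17.98
α = (k/(k−1))·(1 − Σσᵢ²/total variance) = (6/5)·(1 − 9.46/17.98) = 0.57

α = 0.57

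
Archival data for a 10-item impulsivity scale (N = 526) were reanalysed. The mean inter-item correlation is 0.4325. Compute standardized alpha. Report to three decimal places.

Standardized α = k·r̄ / (1 + (k−1)·r̄) = 10 × 0.4325 / (1 + 9 × 0.4325)
  = 4.3250 / 4.8925 = 0.884

α = 0.884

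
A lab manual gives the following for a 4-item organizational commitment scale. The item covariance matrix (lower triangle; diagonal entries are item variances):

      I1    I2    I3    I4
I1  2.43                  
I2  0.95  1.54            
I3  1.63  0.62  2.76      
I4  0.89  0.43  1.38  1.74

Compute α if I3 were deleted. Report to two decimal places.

α = 0.66

Remaining items: I1, I2, I4 (k = 3).
ΣVar(i) = 2.43 + 1.54 + 1.74 = 5.71
σ²_T = 5.71 + 2 × 2.27 = 10.25
α (item deleted) = (3/2)·(1 − 5.71/10.25) = 0.66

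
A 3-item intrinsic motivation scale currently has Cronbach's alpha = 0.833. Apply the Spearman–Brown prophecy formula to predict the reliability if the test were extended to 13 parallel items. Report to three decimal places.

Length factor m = 13/3 = 4.3333
α' = m·α / (1 + (m−1)·α)
   = 13/3 × 0.833 / (1 + (13/3 − 1) × 0.833)
   = 3.6097 / 3.7767 = 0.956

predicted reliability = 0.956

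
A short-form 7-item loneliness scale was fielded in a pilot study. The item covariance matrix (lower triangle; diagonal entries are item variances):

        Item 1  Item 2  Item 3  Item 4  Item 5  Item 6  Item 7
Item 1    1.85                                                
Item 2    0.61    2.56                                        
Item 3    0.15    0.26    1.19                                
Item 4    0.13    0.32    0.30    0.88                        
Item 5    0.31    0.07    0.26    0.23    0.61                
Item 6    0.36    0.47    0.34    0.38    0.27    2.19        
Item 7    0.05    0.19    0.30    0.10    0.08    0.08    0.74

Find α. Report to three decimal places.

α = 0.598

Σσ²ᵢ = 1.85 + 2.56 + 1.19 + 0.88 + 0.61 + 2.19 + 0.74 = 10.02
Sum of the distinct covariances = 5.26
total variance = 10.02 + 2 × 5.26 = 20.54
α = (k/(k−1))·(1 − Σσ²ᵢ/total variance) = (7/6)·(1 − 10.02/20.54) = 0.598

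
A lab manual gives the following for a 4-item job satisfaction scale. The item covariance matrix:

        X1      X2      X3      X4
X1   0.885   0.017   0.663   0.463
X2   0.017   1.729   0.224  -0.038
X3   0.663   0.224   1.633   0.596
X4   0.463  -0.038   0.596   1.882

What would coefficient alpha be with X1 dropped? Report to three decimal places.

Remaining items: X2, X3, X4 (k = 3).
ΣVar(i) = 1.729 + 1.633 + 1.882 = 5.244
σ²_total = 5.244 + 2 × 0.782 = 6.808
α (item deleted) = (3/2)·(1 − 5.244/6.808) = 0.345

α = 0.345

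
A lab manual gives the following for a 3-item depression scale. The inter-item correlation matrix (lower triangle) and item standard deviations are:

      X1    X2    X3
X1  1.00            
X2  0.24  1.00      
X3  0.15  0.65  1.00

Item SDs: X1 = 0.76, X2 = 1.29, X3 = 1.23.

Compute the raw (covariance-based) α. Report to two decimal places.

α = 0.64

Σσ²ᵢ = 0.76² + 1.29² + 1.23² = 3.7546
Covariances σ_ij = r_ij · s_i · s_j:
  σ(X1,X2) = 0.24 × 0.76 × 1.29 = 0.2353
  σ(X1,X3) = 0.15 × 0.76 × 1.23 = 0.1402
  σ(X2,X3) = 0.65 × 1.29 × 1.23 = 1.0314
σ²_T = Σσ²ᵢ + 2·Σσ_ij = 3.7546 + 2 × 1.4069 = 6.5684
α = (3/2)·(1 − 3.7546/6.5684) = 0.64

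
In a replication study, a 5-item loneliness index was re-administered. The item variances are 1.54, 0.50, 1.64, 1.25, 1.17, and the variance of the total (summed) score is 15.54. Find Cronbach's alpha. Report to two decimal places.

α = 0.76

ΣVar(i) = 1.54 + 0.50 + 1.64 + 1.25 + 1.17 = 6.10
α = (k/(k−1))·(1 − ΣVar(i)/σ²_total) = (5/4)·(1 − 6.10/15.54) = 0.76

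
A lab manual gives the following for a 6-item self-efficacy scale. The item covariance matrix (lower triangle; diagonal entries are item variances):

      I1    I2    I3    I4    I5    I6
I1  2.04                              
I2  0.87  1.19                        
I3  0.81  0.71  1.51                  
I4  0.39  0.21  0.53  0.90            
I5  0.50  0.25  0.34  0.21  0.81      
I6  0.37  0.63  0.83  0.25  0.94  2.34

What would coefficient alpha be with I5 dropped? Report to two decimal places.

Remaining items: I1, I2, I3, I4, I6 (k = 5).
sum of item variances = 2.04 + 1.19 + 1.51 + 0.90 + 2.34 = 7.98
Var(T) = 7.98 + 2 × 5.60 = 19.18
α (item deleted) = (5/4)·(1 − 7.98/19.18) = 0.73

α = 0.73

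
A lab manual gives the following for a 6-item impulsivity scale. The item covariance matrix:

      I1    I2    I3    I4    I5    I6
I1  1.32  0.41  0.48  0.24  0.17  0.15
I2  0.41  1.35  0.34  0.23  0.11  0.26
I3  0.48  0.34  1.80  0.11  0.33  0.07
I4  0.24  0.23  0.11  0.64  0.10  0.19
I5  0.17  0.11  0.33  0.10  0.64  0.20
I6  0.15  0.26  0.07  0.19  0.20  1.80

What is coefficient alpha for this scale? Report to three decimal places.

coefficient alpha = 0.568

sum of item variances = 1.32 + 1.35 + 1.80 + 0.64 + 0.64 + 1.80 = 7.55
Sum of off-diagonal covariances = 3.39
σ²_total = 7.55 + 2 × 3.39 = 14.33
α = (k/(k−1))·(1 − sum of item variances/σ²_total) = (6/5)·(1 − 7.55/14.33) = 0.568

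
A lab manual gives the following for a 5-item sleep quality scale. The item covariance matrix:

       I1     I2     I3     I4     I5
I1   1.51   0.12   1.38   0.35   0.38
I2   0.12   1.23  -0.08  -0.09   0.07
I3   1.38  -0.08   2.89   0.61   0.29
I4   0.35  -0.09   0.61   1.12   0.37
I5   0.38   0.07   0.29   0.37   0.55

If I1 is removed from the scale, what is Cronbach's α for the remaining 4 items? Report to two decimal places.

Remaining items: I2, I3, I4, I5 (k = 4).
Σσᵢ² = 1.23 + 2.89 + 1.12 + 0.55 = 5.79
total variance = 5.79 + 2 × 1.17 = 8.13
α (item deleted) = (4/3)·(1 − 5.79/8.13) = 0.38

α = 0.38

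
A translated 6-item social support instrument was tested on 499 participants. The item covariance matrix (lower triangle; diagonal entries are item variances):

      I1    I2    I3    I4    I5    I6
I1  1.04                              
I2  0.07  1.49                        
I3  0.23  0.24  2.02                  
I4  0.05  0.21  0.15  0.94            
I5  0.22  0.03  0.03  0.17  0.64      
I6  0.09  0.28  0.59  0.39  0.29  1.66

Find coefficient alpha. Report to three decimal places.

ΣVar(i) = 1.04 + 1.49 + 2.02 + 0.94 + 0.64 + 1.66 = 7.79
Sum of off-diagonal covariances = 3.04
σ²_T = 7.79 + 2 × 3.04 = 13.87
α = (k/(k−1))·(1 − ΣVar(i)/σ²_T) = (6/5)·(1 − 7.79/13.87) = 0.526

coefficient alpha = 0.526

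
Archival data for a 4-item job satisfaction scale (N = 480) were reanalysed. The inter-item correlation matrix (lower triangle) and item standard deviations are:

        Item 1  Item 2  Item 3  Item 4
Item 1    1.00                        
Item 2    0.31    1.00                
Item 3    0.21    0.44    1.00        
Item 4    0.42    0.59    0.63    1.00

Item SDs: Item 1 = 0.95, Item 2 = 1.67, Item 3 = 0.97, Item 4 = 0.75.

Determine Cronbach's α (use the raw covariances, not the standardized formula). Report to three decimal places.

Σσ²ᵢ = 0.95² + 1.67² + 0.97² + 0.75² = 5.1948
Covariances σ_ij = r_ij · s_i · s_j:
  σ(Item 1,Item 2) = 0.31 × 0.95 × 1.67 = 0.4918
  σ(Item 1,Item 3) = 0.21 × 0.95 × 0.97 = 0.1935
  σ(Item 1,Item 4) = 0.42 × 0.95 × 0.75 = 0.2992
  σ(Item 2,Item 3) = 0.44 × 1.67 × 0.97 = 0.7128
  σ(Item 2,Item 4) = 0.59 × 1.67 × 0.75 = 0.7390
  σ(Item 3,Item 4) = 0.63 × 0.97 × 0.75 = 0.4583
σ²_T = Σσ²ᵢ + 2·Σσ_ij = 5.1948 + 2 × 2.8946 = 10.9840
α = (4/3)·(1 − 5.1948/10.9840) = 0.703

Cronbach's α = 0.703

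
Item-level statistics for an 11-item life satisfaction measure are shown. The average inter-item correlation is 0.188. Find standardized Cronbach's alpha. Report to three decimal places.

Standardized α = k·r̄ / (1 + (k−1)·r̄) = 11 × 0.188 / (1 + 10 × 0.188)
  = 2.0680 / 2.8800 = 0.718

standardized Cronbach's alpha = 0.718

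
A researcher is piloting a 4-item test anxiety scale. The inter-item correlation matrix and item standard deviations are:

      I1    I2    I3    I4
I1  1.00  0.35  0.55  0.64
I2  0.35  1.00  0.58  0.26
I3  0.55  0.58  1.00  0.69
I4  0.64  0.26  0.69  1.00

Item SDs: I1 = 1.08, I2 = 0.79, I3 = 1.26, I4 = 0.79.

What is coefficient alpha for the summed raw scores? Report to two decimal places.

coefficient alpha = 0.80

Σσ²ᵢ = 1.08² + 0.79² + 1.26² + 0.79² = 4.0022
Covariances σ_ij = r_ij · s_i · s_j:
  σ(I1,I2) = 0.35 × 1.08 × 0.79 = 0.2986
  σ(I1,I3) = 0.55 × 1.08 × 1.26 = 0.7484
  σ(I1,I4) = 0.64 × 1.08 × 0.79 = 0.5460
  σ(I2,I3) = 0.58 × 0.79 × 1.26 = 0.5773
  σ(I2,I4) = 0.26 × 0.79 × 0.79 = 0.1623
  σ(I3,I4) = 0.69 × 1.26 × 0.79 = 0.6868
σ²_T = Σσ²ᵢ + 2·Σσ_ij = 4.0022 + 2 × 3.0194 = 10.0410
α = (4/3)·(1 − 4.0022/10.0410) = 0.80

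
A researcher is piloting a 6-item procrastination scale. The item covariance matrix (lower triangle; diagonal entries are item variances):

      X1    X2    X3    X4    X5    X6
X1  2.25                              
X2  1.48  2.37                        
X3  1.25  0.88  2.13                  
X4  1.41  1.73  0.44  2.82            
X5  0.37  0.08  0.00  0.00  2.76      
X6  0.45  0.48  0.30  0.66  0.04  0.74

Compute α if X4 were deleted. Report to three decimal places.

α = 0.637

Remaining items: X1, X2, X3, X5, X6 (k = 5).
sum of item variances = 2.25 + 2.37 + 2.13 + 2.76 + 0.74 = 10.25
σ²_T = 10.25 + 2 × 5.33 = 20.91
α (item deleted) = (5/4)·(1 − 10.25/20.91) = 0.637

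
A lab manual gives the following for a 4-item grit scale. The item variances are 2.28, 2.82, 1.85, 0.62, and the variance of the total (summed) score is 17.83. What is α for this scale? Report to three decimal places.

α = 0.767

sum of item variances = 2.28 + 2.82 + 1.85 + 0.62 = 7.57
α = (k/(k−1))·(1 − sum of item variances/σ²_total) = (4/3)·(1 − 7.57/17.83) = 0.767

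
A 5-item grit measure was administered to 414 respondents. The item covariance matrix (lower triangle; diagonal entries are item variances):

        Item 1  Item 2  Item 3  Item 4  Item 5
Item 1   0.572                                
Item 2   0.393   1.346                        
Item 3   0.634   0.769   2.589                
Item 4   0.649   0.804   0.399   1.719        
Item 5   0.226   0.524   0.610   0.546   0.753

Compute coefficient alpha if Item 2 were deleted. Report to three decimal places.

coefficient alpha = 0.695

Remaining items: Item 1, Item 3, Item 4, Item 5 (k = 4).
ΣVar(i) = 0.572 + 2.589 + 1.719 + 0.753 = 5.633
σ²_total = 5.633 + 2 × 3.064 = 11.761
α (item deleted) = (4/3)·(1 − 5.633/11.761) = 0.695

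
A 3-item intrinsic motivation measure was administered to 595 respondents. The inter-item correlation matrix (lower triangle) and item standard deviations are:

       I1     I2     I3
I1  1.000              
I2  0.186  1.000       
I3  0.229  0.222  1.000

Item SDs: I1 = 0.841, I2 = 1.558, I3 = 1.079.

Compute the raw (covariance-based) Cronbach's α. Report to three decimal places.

α = 0.416

Σσ²ᵢ = 0.841² + 1.558² + 1.079² = 4.2989
Covariances σ_ij = r_ij · s_i · s_j:
  σ(I1,I2) = 0.186 × 0.841 × 1.558 = 0.2437
  σ(I1,I3) = 0.229 × 0.841 × 1.079 = 0.2078
  σ(I2,I3) = 0.222 × 1.558 × 1.079 = 0.3732
σ²_T = Σσ²ᵢ + 2·Σσ_ij = 4.2989 + 2 × 0.8247 = 5.9483
α = (3/2)·(1 − 4.2989/5.9483) = 0.416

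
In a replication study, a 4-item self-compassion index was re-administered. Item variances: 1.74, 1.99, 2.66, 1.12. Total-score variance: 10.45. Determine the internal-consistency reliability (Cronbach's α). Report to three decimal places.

α = 0.375

Σσ²ᵢ = 1.74 + 1.99 + 2.66 + 1.12 = 7.51
α = (k/(k−1))·(1 − Σσ²ᵢ/total variance) = (4/3)·(1 − 7.51/10.45) = 0.375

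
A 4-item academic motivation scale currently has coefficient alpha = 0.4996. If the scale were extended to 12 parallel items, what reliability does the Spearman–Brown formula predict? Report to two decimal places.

Length factor m = 12/4 = 3.0000
α' = m·α / (1 + (m−1)·α)
   = 12/4 × 0.4996 / (1 + (12/4 − 1) × 0.4996)
   = 1.4988 / 1.9992 = 0.75

predicted reliability = 0.75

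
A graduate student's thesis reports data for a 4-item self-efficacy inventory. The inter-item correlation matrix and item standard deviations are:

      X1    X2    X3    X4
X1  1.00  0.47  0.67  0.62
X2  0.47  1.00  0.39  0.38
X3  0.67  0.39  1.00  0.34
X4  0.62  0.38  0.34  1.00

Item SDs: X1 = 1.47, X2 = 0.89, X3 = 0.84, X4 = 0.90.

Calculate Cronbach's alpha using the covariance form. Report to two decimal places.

α = 0.78

Σσ²ᵢ = 1.47² + 0.89² + 0.84² + 0.90² = 4.4686
Covariances σ_ij = r_ij · s_i · s_j:
  σ(X1,X2) = 0.47 × 1.47 × 0.89 = 0.6149
  σ(X1,X3) = 0.67 × 1.47 × 0.84 = 0.8273
  σ(X1,X4) = 0.62 × 1.47 × 0.90 = 0.8203
  σ(X2,X3) = 0.39 × 0.89 × 0.84 = 0.2916
  σ(X2,X4) = 0.38 × 0.89 × 0.90 = 0.3044
  σ(X3,X4) = 0.34 × 0.84 × 0.90 = 0.2570
σ²_T = Σσ²ᵢ + 2·Σσ_ij = 4.4686 + 2 × 3.1155 = 10.6996
α = (4/3)·(1 − 4.4686/10.6996) = 0.78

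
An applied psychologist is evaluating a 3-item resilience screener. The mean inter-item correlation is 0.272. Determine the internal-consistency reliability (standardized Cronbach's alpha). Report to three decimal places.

Standardized α = k·r̄ / (1 + (k−1)·r̄) = 3 × 0.272 / (1 + 2 × 0.272)
  = 0.8160 / 1.5440 = 0.528

standardized Cronbach's alpha = 0.528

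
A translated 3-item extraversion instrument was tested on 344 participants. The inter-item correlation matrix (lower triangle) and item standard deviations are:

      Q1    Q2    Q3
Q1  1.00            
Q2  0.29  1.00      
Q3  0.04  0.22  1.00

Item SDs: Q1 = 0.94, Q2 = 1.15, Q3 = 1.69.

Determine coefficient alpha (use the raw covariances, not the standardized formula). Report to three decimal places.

α = 0.362

Σσ²ᵢ = 0.94² + 1.15² + 1.69² = 5.0622
Covariances σ_ij = r_ij · s_i · s_j:
  σ(Q1,Q2) = 0.29 × 0.94 × 1.15 = 0.3135
  σ(Q1,Q3) = 0.04 × 0.94 × 1.69 = 0.0635
  σ(Q2,Q3) = 0.22 × 1.15 × 1.69 = 0.4276
σ²_T = Σσ²ᵢ + 2·Σσ_ij = 5.0622 + 2 × 0.8046 = 6.6714
α = (3/2)·(1 − 5.0622/6.6714) = 0.362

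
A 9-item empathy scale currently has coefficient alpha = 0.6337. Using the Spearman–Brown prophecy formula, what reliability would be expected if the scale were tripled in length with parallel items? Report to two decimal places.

Length factor m = 3
α' = m·α / (1 + (m−1)·α)
   = 3 × 0.6337 / (1 + (3 − 1) × 0.6337)
   = 1.9011 / 2.2674 = 0.84

predicted reliability = 0.84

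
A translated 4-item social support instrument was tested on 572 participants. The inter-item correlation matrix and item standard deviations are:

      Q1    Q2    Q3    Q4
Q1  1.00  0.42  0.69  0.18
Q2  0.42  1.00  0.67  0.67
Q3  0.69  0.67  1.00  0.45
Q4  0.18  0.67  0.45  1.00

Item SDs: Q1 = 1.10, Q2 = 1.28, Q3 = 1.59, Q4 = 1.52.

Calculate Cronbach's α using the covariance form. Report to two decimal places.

α = 0.80

Σσ²ᵢ = 1.10² + 1.28² + 1.59² + 1.52² = 7.6869
Covariances σ_ij = r_ij · s_i · s_j:
  σ(Q1,Q2) = 0.42 × 1.10 × 1.28 = 0.5914
  σ(Q1,Q3) = 0.69 × 1.10 × 1.59 = 1.2068
  σ(Q1,Q4) = 0.18 × 1.10 × 1.52 = 0.3010
  σ(Q2,Q3) = 0.67 × 1.28 × 1.59 = 1.3636
  σ(Q2,Q4) = 0.67 × 1.28 × 1.52 = 1.3036
  σ(Q3,Q4) = 0.45 × 1.59 × 1.52 = 1.0876
σ²_T = Σσ²ᵢ + 2·Σσ_ij = 7.6869 + 2 × 5.8540 = 19.3949
α = (4/3)·(1 − 7.6869/19.3949) = 0.80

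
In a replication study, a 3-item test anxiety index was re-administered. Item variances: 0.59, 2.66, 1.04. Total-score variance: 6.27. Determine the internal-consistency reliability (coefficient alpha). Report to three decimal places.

ΣVar(i) = 0.59 + 2.66 + 1.04 = 4.29
α = (k/(k−1))·(1 − ΣVar(i)/σ²_T) = (3/2)·(1 − 4.29/6.27) = 0.474

α = 0.474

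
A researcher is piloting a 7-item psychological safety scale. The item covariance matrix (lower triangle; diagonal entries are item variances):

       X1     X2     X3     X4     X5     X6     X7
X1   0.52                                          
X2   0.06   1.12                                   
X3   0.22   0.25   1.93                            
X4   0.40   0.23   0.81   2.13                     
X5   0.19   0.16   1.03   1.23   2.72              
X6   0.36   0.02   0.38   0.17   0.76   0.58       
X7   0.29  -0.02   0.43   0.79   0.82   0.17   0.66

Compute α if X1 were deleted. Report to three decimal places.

α = 0.735

Remaining items: X2, X3, X4, X5, X6, X7 (k = 6).
sum of item variances = 1.12 + 1.93 + 2.13 + 2.72 + 0.58 + 0.66 = 9.14
Var(T) = 9.14 + 2 × 7.23 = 23.60
α (item deleted) = (6/5)·(1 − 9.14/23.60) = 0.735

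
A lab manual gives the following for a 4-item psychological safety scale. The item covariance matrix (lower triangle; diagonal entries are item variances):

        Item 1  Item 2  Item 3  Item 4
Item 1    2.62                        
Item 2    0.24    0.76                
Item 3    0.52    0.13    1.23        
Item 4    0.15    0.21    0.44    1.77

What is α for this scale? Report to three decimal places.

ΣVar(i) = 2.62 + 0.76 + 1.23 + 1.77 = 6.38
Sum of the distinct covariances = 1.69
σ²_total = 6.38 + 2 × 1.69 = 9.76
α = (k/(k−1))·(1 − ΣVar(i)/σ²_total) = (4/3)·(1 − 6.38/9.76) = 0.462

α = 0.462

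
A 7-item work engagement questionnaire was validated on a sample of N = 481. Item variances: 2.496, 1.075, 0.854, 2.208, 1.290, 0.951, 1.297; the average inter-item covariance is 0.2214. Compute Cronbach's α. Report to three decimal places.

Σσ²ᵢ = 2.496 + 1.075 + 0.854 + 2.208 + 1.290 + 0.951 + 1.297 = 10.171
Sum of the 21 distinct covariances = 21 × 0.2214 = 4.6494
total variance = Σσ²ᵢ + 2·Σcov = 10.171 + 2 × 4.6494 = 19.4698
α = (7/6)·(1 − 10.171/19.4698) = 0.557

Cronbach's α = 0.557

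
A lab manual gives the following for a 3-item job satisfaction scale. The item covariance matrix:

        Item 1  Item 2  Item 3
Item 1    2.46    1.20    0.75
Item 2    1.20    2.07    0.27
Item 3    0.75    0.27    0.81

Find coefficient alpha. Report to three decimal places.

coefficient alpha = 0.681

ΣVar(i) = 2.46 + 2.07 + 0.81 = 5.34
Sum of off-diagonal covariances = 2.22
σ²_T = 5.34 + 2 × 2.22 = 9.78
α = (k/(k−1))·(1 − ΣVar(i)/σ²_T) = (3/2)·(1 − 5.34/9.78) = 0.681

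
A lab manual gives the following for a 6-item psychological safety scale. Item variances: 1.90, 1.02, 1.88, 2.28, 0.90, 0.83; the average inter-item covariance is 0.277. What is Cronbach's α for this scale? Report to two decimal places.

Cronbach's α = 0.58

Σσᵢ² = 1.90 + 1.02 + 1.88 + 2.28 + 0.90 + 0.83 = 8.81
Sum of the 15 distinct covariances = 15 × 0.277 = 4.155
Var(T) = Σσᵢ² + 2·Σcov = 8.81 + 2 × 4.155 = 17.120
α = (6/5)·(1 − 8.81/17.120) = 0.58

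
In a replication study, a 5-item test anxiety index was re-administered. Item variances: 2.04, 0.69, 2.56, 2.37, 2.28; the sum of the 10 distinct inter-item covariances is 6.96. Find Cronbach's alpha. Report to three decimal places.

Σσ²ᵢ = 2.04 + 0.69 + 2.56 + 2.37 + 2.28 = 9.94
Sum of distinct covariances = 6.96
total variance = Σσ²ᵢ + 2·Σcov = 9.94 + 2 × 6.96 = 23.86
α = (5/4)·(1 − 9.94/23.86) = 0.729

α = 0.729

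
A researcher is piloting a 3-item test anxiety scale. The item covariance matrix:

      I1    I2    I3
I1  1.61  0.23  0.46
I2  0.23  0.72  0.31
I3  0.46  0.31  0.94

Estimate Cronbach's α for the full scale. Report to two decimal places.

Σσ²ᵢ = 1.61 + 0.72 + 0.94 = 3.27
Sum of off-diagonal covariances = 1.00
Var(T) = 3.27 + 2 × 1.00 = 5.27
α = (k/(k−1))·(1 − Σσ²ᵢ/Var(T)) = (3/2)·(1 − 3.27/5.27) = 0.57

α = 0.57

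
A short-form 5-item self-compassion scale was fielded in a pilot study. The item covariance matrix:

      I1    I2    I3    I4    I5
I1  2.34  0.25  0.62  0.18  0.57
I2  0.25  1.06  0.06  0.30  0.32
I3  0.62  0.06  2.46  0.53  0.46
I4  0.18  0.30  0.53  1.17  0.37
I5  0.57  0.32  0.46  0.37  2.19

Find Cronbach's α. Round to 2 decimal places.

sum of item variances = 2.34 + 1.06 + 2.46 + 1.17 + 2.19 = 9.22
Σ_{i<j} σ_ij = 3.66
σ²_T = 9.22 + 2 × 3.66 = 16.54
α = (k/(k−1))·(1 − sum of item variances/σ²_T) = (5/4)·(1 − 9.22/16.54) = 0.55

α = 0.55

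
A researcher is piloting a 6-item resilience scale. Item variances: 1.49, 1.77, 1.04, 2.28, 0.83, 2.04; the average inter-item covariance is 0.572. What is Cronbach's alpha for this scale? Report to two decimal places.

α = 0.77

ΣVar(i) = 1.49 + 1.77 + 1.04 + 2.28 + 0.83 + 2.04 = 9.45
Sum of the 15 distinct covariances = 15 × 0.572 = 8.580
Var(T) = ΣVar(i) + 2·Σcov = 9.45 + 2 × 8.580 = 26.610
α = (6/5)·(1 − 9.45/26.610) = 0.77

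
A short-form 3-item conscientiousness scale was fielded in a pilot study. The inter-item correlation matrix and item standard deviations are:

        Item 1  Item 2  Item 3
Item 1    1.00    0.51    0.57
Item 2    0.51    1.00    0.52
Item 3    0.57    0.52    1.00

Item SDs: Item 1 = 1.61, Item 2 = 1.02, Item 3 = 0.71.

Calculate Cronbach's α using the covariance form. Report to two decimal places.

Cronbach's α = 0.71

Σσ²ᵢ = 1.61² + 1.02² + 0.71² = 4.1366
Covariances σ_ij = r_ij · s_i · s_j:
  σ(Item 1,Item 2) = 0.51 × 1.61 × 1.02 = 0.8375
  σ(Item 1,Item 3) = 0.57 × 1.61 × 0.71 = 0.6516
  σ(Item 2,Item 3) = 0.52 × 1.02 × 0.71 = 0.3766
σ²_T = Σσ²ᵢ + 2·Σσ_ij = 4.1366 + 2 × 1.8657 = 7.8680
α = (3/2)·(1 − 4.1366/7.8680) = 0.71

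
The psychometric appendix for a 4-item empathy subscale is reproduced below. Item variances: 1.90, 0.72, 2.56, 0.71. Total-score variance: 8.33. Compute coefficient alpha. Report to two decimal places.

Σσ²ᵢ = 1.90 + 0.72 + 2.56 + 0.71 = 5.89
α = (k/(k−1))·(1 − Σσ²ᵢ/total variance) = (4/3)·(1 − 5.89/8.33) = 0.39

α = 0.39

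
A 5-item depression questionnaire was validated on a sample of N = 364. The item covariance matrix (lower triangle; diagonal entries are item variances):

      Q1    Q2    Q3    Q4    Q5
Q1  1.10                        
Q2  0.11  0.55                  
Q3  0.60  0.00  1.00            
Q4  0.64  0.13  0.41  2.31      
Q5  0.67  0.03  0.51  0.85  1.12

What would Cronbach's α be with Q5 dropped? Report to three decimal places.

Remaining items: Q1, Q2, Q3, Q4 (k = 4).
Σσᵢ² = 1.10 + 0.55 + 1.00 + 2.31 = 4.96
Var(T) = 4.96 + 2 × 1.89 = 8.74
α (item deleted) = (4/3)·(1 − 4.96/8.74) = 0.577

Cronbach's α = 0.577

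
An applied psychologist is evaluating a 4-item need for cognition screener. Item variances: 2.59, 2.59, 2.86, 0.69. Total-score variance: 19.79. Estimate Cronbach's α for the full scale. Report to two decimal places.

Σσᵢ² = 2.59 + 2.59 + 2.86 + 0.69 = 8.73
α = (k/(k−1))·(1 − Σσᵢ²/total variance) = (4/3)·(1 − 8.73/19.79) = 0.75

α = 0.75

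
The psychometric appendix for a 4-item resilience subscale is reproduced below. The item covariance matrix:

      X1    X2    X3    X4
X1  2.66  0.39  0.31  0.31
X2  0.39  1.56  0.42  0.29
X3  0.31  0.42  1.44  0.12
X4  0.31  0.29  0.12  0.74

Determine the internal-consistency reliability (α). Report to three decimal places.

Σσᵢ² = 2.66 + 1.56 + 1.44 + 0.74 = 6.40
Σ_{i<j} σ_ij = 1.84
σ²_total = 6.40 + 2 × 1.84 = 10.08
α = (k/(k−1))·(1 − Σσᵢ²/σ²_total) = (4/3)·(1 − 6.40/10.08) = 0.487

α = 0.487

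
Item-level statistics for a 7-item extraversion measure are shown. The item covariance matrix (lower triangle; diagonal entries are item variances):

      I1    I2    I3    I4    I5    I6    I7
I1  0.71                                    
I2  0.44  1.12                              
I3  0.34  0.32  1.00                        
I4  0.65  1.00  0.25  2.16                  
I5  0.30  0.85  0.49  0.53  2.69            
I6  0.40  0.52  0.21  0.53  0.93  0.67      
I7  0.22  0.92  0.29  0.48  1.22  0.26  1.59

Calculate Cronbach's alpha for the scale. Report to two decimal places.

Σσᵢ² = 0.71 + 1.12 + 1.00 + 2.16 + 2.69 + 0.67 + 1.59 = 9.94
Σ_{i<j} σ_ij = 11.15
σ²_total = 9.94 + 2 × 11.15 = 32.24
α = (k/(k−1))·(1 − Σσᵢ²/σ²_total) = (7/6)·(1 − 9.94/32.24) = 0.81

Cronbach's alpha = 0.81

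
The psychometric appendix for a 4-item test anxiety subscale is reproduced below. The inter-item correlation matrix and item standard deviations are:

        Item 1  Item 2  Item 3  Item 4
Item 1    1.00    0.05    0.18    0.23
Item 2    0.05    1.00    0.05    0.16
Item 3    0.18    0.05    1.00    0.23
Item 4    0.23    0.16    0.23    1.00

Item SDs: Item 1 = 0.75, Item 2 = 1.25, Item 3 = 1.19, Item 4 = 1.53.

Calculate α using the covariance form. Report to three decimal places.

α = 0.402

Σσ²ᵢ = 0.75² + 1.25² + 1.19² + 1.53² = 5.8820
Covariances σ_ij = r_ij · s_i · s_j:
  σ(Item 1,Item 2) = 0.05 × 0.75 × 1.25 = 0.0469
  σ(Item 1,Item 3) = 0.18 × 0.75 × 1.19 = 0.1607
  σ(Item 1,Item 4) = 0.23 × 0.75 × 1.53 = 0.2639
  σ(Item 2,Item 3) = 0.05 × 1.25 × 1.19 = 0.0744
  σ(Item 2,Item 4) = 0.16 × 1.25 × 1.53 = 0.3060
  σ(Item 3,Item 4) = 0.23 × 1.19 × 1.53 = 0.4188
σ²_T = Σσ²ᵢ + 2·Σσ_ij = 5.8820 + 2 × 1.2707 = 8.4234
α = (4/3)·(1 − 5.8820/8.4234) = 0.402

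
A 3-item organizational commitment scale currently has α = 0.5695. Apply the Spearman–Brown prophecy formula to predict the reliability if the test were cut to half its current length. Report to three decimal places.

predicted reliability = 0.398

Length factor m = 1/2
α' = m·α / (1 − (1−m)·α)
   = 1/2 × 0.5695 / (1 − (1 − 1/2) × 0.5695)
   = 0.2848 / 0.7152 = 0.398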